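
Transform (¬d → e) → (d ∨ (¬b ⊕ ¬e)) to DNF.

(¬d → e) → (d ∨ (¬b ⊕ ¬e))
≡ ¬(¬d → e) ∨ d ∨ (¬b ⊕ ¬e)
≡ ¬(¬¬d ∨ e) ∨ d ∨ (¬b ⊕ ¬e)
≡ ¬(¬¬d ∨ e) ∨ d ∨ (¬b ∧ ¬¬e) ∨ (¬¬b ∧ ¬e)
≡ (¬¬¬d ∧ ¬e) ∨ d ∨ (¬b ∧ ¬¬e) ∨ (¬¬b ∧ ¬e)
≡ (¬d ∧ ¬e) ∨ d ∨ (¬b ∧ ¬¬e) ∨ (¬¬b ∧ ¬e)
≡ (¬d ∧ ¬e) ∨ d ∨ (¬b ∧ e) ∨ (¬¬b ∧ ¬e)
≡ (¬d ∧ ¬e) ∨ d ∨ (¬b ∧ e) ∨ (b ∧ ¬e)

(¬d ∧ ¬e) ∨ d ∨ (¬b ∧ e) ∨ (b ∧ ¬e)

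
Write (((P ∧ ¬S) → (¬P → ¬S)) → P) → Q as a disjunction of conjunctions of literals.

¬P ∨ Q

(((P ∧ ¬S) → (¬P → ¬S)) → P) → Q
≡ ¬(((P ∧ ¬S) → (¬P → ¬S)) → P) ∨ Q   [eliminate →]
≡ ¬(¬((P ∧ ¬S) → (¬P → ¬S)) ∨ P) ∨ Q   [eliminate →]
≡ ¬(¬(¬(P ∧ ¬S) ∨ (¬P → ¬S)) ∨ P) ∨ Q   [eliminate →]
≡ ¬(¬(¬(P ∧ ¬S) ∨ ¬¬P ∨ ¬S) ∨ P) ∨ Q   [eliminate →]
≡ (¬¬(¬(P ∧ ¬S) ∨ ¬¬P ∨ ¬S) ∧ ¬P) ∨ Q   [De Morgan]
≡ ((¬(P ∧ ¬S) ∨ ¬¬P ∨ ¬S) ∧ ¬P) ∨ Q   [double negation]
≡ ((¬P ∨ ¬¬S ∨ ¬¬P ∨ ¬S) ∧ ¬P) ∨ Q   [De Morgan]
≡ ((¬P ∨ S ∨ ¬¬P ∨ ¬S) ∧ ¬P) ∨ Q   [double negation]
≡ ((¬P ∨ S ∨ P ∨ ¬S) ∧ ¬P) ∨ Q   [double negation]
≡ (¬P ∧ ¬P) ∨ (S ∧ ¬P) ∨ (P ∧ ¬P) ∨ (¬S ∧ ¬P) ∨ Q   [distribute ∧ over ∨]
≡ ¬P ∨ Q   [simplify]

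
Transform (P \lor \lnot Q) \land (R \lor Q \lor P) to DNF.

P \lor \lnot Q \land R

(P \lor \lnot Q) \land (R \lor Q \lor P)
⇔ P \land R \lor P \land Q \lor P \land P \lor \lnot Q \land R \lor \lnot Q \land Q \lor \lnot Q \land P
⇔ P \lor \lnot Q \land R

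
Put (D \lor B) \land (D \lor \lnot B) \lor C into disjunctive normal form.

(D \lor B) \land (D \lor \lnot B) \lor C
⇔ D \land D \lor D \land \lnot B \lor B \land D \lor B \land \lnot B \lor C   [distribute \land over \lor]
⇔ D \lor C   [simplify]

D \lor C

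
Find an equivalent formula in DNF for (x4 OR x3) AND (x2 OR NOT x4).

(x4 AND x2) OR (x3 AND x2) OR (x3 AND NOT x4)

(x4 OR x3) AND (x2 OR NOT x4)
≡ (x4 AND x2) OR (x4 AND NOT x4) OR (x3 AND x2) OR (x3 AND NOT x4)   [distribute AND over OR]
≡ (x4 AND x2) OR (x3 AND x2) OR (x3 AND NOT x4)   [simplify]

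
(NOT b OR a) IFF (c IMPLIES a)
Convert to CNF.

(b OR NOT c OR a) AND (c OR NOT b OR a)

(NOT b OR a) IFF (c IMPLIES a)
≡ ((NOT b OR a) IMPLIES (c IMPLIES a)) AND ((c IMPLIES a) IMPLIES (NOT b OR a))   [eliminate IFF]
≡ (NOT (NOT b OR a) OR (c IMPLIES a)) AND ((c IMPLIES a) IMPLIES (NOT b OR a))   [eliminate IMPLIES]
≡ (NOT (NOT b OR a) OR NOT c OR a) AND ((c IMPLIES a) IMPLIES (NOT b OR a))   [eliminate IMPLIES]
≡ (NOT (NOT b OR a) OR NOT c OR a) AND (NOT (c IMPLIES a) OR NOT b OR a)   [eliminate IMPLIES]
≡ (NOT (NOT b OR a) OR NOT c OR a) AND (NOT (NOT c OR a) OR NOT b OR a)   [eliminate IMPLIES]
≡ ((NOT NOT b AND NOT a) OR NOT c OR a) AND (NOT (NOT c OR a) OR NOT b OR a)   [De Morgan]
≡ ((b AND NOT a) OR NOT c OR a) AND (NOT (NOT c OR a) OR NOT b OR a)   [double negation]
≡ ((b AND NOT a) OR NOT c OR a) AND ((NOT NOT c AND NOT a) OR NOT b OR a)   [De Morgan]
≡ ((b AND NOT a) OR NOT c OR a) AND ((c AND NOT a) OR NOT b OR a)   [double negation]
≡ (b OR NOT c OR a) AND (NOT a OR NOT c OR a) AND (c OR NOT b OR a) AND (NOT a OR NOT b OR a)   [distribute OR over AND]
≡ (b OR NOT c OR a) AND (c OR NOT b OR a)   [simplify]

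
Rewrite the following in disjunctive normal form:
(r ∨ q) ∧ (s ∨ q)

(r ∧ s) ∨ q

(r ∨ q) ∧ (s ∨ q)
= (r ∧ s) ∨ (r ∧ q) ∨ (q ∧ s) ∨ (q ∧ q)
= (r ∧ s) ∨ q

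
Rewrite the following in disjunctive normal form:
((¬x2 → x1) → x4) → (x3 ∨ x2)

((¬x2 → x1) → x4) → (x3 ∨ x2)
≡ ¬((¬x2 → x1) → x4) ∨ x3 ∨ x2   (eliminate →)
≡ ¬(¬(¬x2 → x1) ∨ x4) ∨ x3 ∨ x2   (eliminate →)
≡ ¬(¬(¬¬x2 ∨ x1) ∨ x4) ∨ x3 ∨ x2   (eliminate →)
≡ (¬¬(¬¬x2 ∨ x1) ∧ ¬x4) ∨ x3 ∨ x2   (De Morgan)
≡ ((¬¬x2 ∨ x1) ∧ ¬x4) ∨ x3 ∨ x2   (double negation)
≡ ((x2 ∨ x1) ∧ ¬x4) ∨ x3 ∨ x2   (double negation)
≡ (x2 ∧ ¬x4) ∨ (x1 ∧ ¬x4) ∨ x3 ∨ x2   (distribute ∧ over ∨)
≡ (x1 ∧ ¬x4) ∨ x3 ∨ x2   (simplify)

(x1 ∧ ¬x4) ∨ x3 ∨ x2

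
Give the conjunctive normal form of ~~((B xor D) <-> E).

(~B | D | E) & (~D | B | E) & (~E | B | D) & (~E | ~B | ~D)

~~((B xor D) <-> E)
≡ ~~(((B xor D) -> E) & (E -> (B xor D)))
≡ ~~((~(B xor D) | E) & (E -> (B xor D)))
≡ ~~((~((B | D) & ~(B & D)) | E) & (E -> (B xor D)))
≡ ~~((~((B | D) & ~(B & D)) | E) & (~E | (B xor D)))
≡ ~~((~((B | D) & ~(B & D)) | E) & (~E | ((B | D) & ~(B & D))))
≡ (~((B | D) & ~(B & D)) | E) & (~E | ((B | D) & ~(B & D)))
≡ (~(B | D) | ~~(B & D) | E) & (~E | ((B | D) & ~(B & D)))
≡ ((~B & ~D) | ~~(B & D) | E) & (~E | ((B | D) & ~(B & D)))
≡ ((~B & ~D) | (B & D) | E) & (~E | ((B | D) & ~(B & D)))
≡ ((~B & ~D) | (B & D) | E) & (~E | ((B | D) & (~B | ~D)))
≡ (~B | B | E) & (~B | D | E) & (~D | B | E) & (~D | D | E) & (~E | B | D) & (~E | ~B | ~D)
≡ (~B | D | E) & (~D | B | E) & (~E | B | D) & (~E | ~B | ~D)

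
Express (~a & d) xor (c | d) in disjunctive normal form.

(a & c) | (a & d) | (~d & c)

(~a & d) xor (c | d)
⇔ (~a & d & ~(c | d)) | (~(~a & d) & (c | d))
⇔ (~a & d & ~c & ~d) | (~(~a & d) & (c | d))
⇔ (~a & d & ~c & ~d) | ((~~a | ~d) & (c | d))
⇔ (~a & d & ~c & ~d) | ((a | ~d) & (c | d))
⇔ (~a & d & ~c & ~d) | (a & c) | (a & d) | (~d & c) | (~d & d)
⇔ (a & c) | (a & d) | (~d & c)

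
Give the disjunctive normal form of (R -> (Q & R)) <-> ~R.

(R -> (Q & R)) <-> ~R
≡ ((R -> (Q & R)) -> ~R) & (~R -> (R -> (Q & R)))   (eliminate <->)
≡ (~(R -> (Q & R)) | ~R) & (~R -> (R -> (Q & R)))   (eliminate ->)
≡ (~(~R | (Q & R)) | ~R) & (~R -> (R -> (Q & R)))   (eliminate ->)
≡ (~(~R | (Q & R)) | ~R) & (~~R | (R -> (Q & R)))   (eliminate ->)
≡ (~(~R | (Q & R)) | ~R) & (~~R | ~R | (Q & R))   (eliminate ->)
≡ ((~~R & ~(Q & R)) | ~R) & (~~R | ~R | (Q & R))   (De Morgan)
≡ ((R & ~(Q & R)) | ~R) & (~~R | ~R | (Q & R))   (double negation)
≡ ((R & (~Q | ~R)) | ~R) & (~~R | ~R | (Q & R))   (De Morgan)
≡ ((R & (~Q | ~R)) | ~R) & (R | ~R | (Q & R))   (double negation)
≡ (R & ~Q & R) | (R & ~Q & ~R) | (R & ~Q & Q & R) | (R & ~R & R) | (R & ~R & ~R) | (R & ~R & Q & R) | (~R & R) | (~R & ~R) | (~R & Q & R)   (distribute & over |)
≡ (R & ~Q) | ~R   (simplify)

(R & ~Q) | ~R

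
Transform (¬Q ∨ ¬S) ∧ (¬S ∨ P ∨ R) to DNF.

(¬Q ∧ P) ∨ (¬Q ∧ R) ∨ ¬S

(¬Q ∨ ¬S) ∧ (¬S ∨ P ∨ R)
≡ (¬Q ∧ ¬S) ∨ (¬Q ∧ P) ∨ (¬Q ∧ R) ∨ (¬S ∧ ¬S) ∨ (¬S ∧ P) ∨ (¬S ∧ R)   [distribute ∧ over ∨]
≡ (¬Q ∧ P) ∨ (¬Q ∧ R) ∨ ¬S   [simplify]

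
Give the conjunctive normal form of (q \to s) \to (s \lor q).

(q \to s) \to (s \lor q)
≡ \lnot (q \to s) \lor s \lor q
≡ \lnot (\lnot q \lor s) \lor s \lor q
≡ (\lnot \lnot q \land \lnot s) \lor s \lor q
≡ (q \land \lnot s) \lor s \lor q
≡ (q \lor s \lor q) \land (\lnot s \lor s \lor q)
≡ q \lor s

q \lor s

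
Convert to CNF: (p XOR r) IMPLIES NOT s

(NOT p OR r OR NOT s) AND (NOT r OR p OR NOT s)

(p XOR r) IMPLIES NOT s
≡ NOT (p XOR r) OR NOT s   [eliminate IMPLIES]
≡ NOT ((p OR r) AND NOT (p AND r)) OR NOT s   [expand XOR]
≡ NOT (p OR r) OR NOT NOT (p AND r) OR NOT s   [De Morgan]
≡ (NOT p AND NOT r) OR NOT NOT (p AND r) OR NOT s   [De Morgan]
≡ (NOT p AND NOT r) OR (p AND r) OR NOT s   [double negation]
≡ (NOT p OR p OR NOT s) AND (NOT p OR r OR NOT s) AND (NOT r OR p OR NOT s) AND (NOT r OR r OR NOT s)   [distribute OR over AND]
≡ (NOT p OR r OR NOT s) AND (NOT r OR p OR NOT s)   [simplify]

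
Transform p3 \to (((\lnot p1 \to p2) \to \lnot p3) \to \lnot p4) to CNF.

\lnot p3 \lor p1 \lor p2 \lor \lnot p4

p3 \to (((\lnot p1 \to p2) \to \lnot p3) \to \lnot p4)
⇔ \lnot p3 \lor (((\lnot p1 \to p2) \to \lnot p3) \to \lnot p4)   (eliminate \to)
⇔ \lnot p3 \lor \lnot ((\lnot p1 \to p2) \to \lnot p3) \lor \lnot p4   (eliminate \to)
⇔ \lnot p3 \lor \lnot (\lnot (\lnot p1 \to p2) \lor \lnot p3) \lor \lnot p4   (eliminate \to)
⇔ \lnot p3 \lor \lnot (\lnot (\lnot \lnot p1 \lor p2) \lor \lnot p3) \lor \lnot p4   (eliminate \to)
⇔ \lnot p3 \lor \lnot \lnot (\lnot \lnot p1 \lor p2) \land \lnot \lnot p3 \lor \lnot p4   (De Morgan)
⇔ \lnot p3 \lor (\lnot \lnot p1 \lor p2) \land \lnot \lnot p3 \lor \lnot p4   (double negation)
⇔ \lnot p3 \lor (p1 \lor p2) \land \lnot \lnot p3 \lor \lnot p4   (double negation)
⇔ \lnot p3 \lor (p1 \lor p2) \land p3 \lor \lnot p4   (double negation)
⇔ (\lnot p3 \lor p1 \lor p2 \lor \lnot p4) \land (\lnot p3 \lor p3 \lor \lnot p4)   (distribute \lor over \land)
⇔ \lnot p3 \lor p1 \lor p2 \lor \lnot p4   (simplify)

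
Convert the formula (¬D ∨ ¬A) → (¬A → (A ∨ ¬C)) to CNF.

(¬D ∨ ¬A) → (¬A → (A ∨ ¬C))
= ¬(¬D ∨ ¬A) ∨ (¬A → (A ∨ ¬C))   [eliminate →]
= ¬(¬D ∨ ¬A) ∨ ¬¬A ∨ A ∨ ¬C   [eliminate →]
= (¬¬D ∧ ¬¬A) ∨ ¬¬A ∨ A ∨ ¬C   [De Morgan]
= (D ∧ ¬¬A) ∨ ¬¬A ∨ A ∨ ¬C   [double negation]
= (D ∧ A) ∨ ¬¬A ∨ A ∨ ¬C   [double negation]
= (D ∧ A) ∨ A ∨ A ∨ ¬C   [double negation]
= (D ∨ A ∨ A ∨ ¬C) ∧ (A ∨ A ∨ A ∨ ¬C)   [distribute ∨ over ∧]
= A ∨ ¬C   [simplify]

A ∨ ¬C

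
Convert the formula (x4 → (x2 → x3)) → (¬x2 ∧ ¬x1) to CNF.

(x4 → (x2 → x3)) → (¬x2 ∧ ¬x1)
≡ ¬(x4 → (x2 → x3)) ∨ (¬x2 ∧ ¬x1)   — eliminate →
≡ ¬(¬x4 ∨ (x2 → x3)) ∨ (¬x2 ∧ ¬x1)   — eliminate →
≡ ¬(¬x4 ∨ ¬x2 ∨ x3) ∨ (¬x2 ∧ ¬x1)   — eliminate →
≡ (¬¬x4 ∧ ¬¬x2 ∧ ¬x3) ∨ (¬x2 ∧ ¬x1)   — De Morgan
≡ (x4 ∧ ¬¬x2 ∧ ¬x3) ∨ (¬x2 ∧ ¬x1)   — double negation
≡ (x4 ∧ x2 ∧ ¬x3) ∨ (¬x2 ∧ ¬x1)   — double negation
≡ (x4 ∨ ¬x2) ∧ (x4 ∨ ¬x1) ∧ (x2 ∨ ¬x2) ∧ (x2 ∨ ¬x1) ∧ (¬x3 ∨ ¬x2) ∧ (¬x3 ∨ ¬x1)   — distribute ∨ over ∧
≡ (x4 ∨ ¬x2) ∧ (x4 ∨ ¬x1) ∧ (x2 ∨ ¬x1) ∧ (¬x3 ∨ ¬x2) ∧ (¬x3 ∨ ¬x1)   — simplify

(x4 ∨ ¬x2) ∧ (x4 ∨ ¬x1) ∧ (x2 ∨ ¬x1) ∧ (¬x3 ∨ ¬x2) ∧ (¬x3 ∨ ¬x1)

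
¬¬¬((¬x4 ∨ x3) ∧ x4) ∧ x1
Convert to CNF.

(¬x3 ∨ ¬x4) ∧ x1

¬¬¬((¬x4 ∨ x3) ∧ x4) ∧ x1
≡ ¬((¬x4 ∨ x3) ∧ x4) ∧ x1
≡ (¬(¬x4 ∨ x3) ∨ ¬x4) ∧ x1
≡ ((¬¬x4 ∧ ¬x3) ∨ ¬x4) ∧ x1
≡ ((x4 ∧ ¬x3) ∨ ¬x4) ∧ x1
≡ (x4 ∨ ¬x4) ∧ (¬x3 ∨ ¬x4) ∧ x1
≡ (¬x3 ∨ ¬x4) ∧ x1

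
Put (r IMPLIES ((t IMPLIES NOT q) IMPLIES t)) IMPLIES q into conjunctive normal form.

(r IMPLIES ((t IMPLIES NOT q) IMPLIES t)) IMPLIES q
⇔ NOT (r IMPLIES ((t IMPLIES NOT q) IMPLIES t)) OR q   (eliminate IMPLIES)
⇔ NOT (NOT r OR ((t IMPLIES NOT q) IMPLIES t)) OR q   (eliminate IMPLIES)
⇔ NOT (NOT r OR NOT (t IMPLIES NOT q) OR t) OR q   (eliminate IMPLIES)
⇔ NOT (NOT r OR NOT (NOT t OR NOT q) OR t) OR q   (eliminate IMPLIES)
⇔ (NOT NOT r AND NOT NOT (NOT t OR NOT q) AND NOT t) OR q   (De Morgan)
⇔ (r AND NOT NOT (NOT t OR NOT q) AND NOT t) OR q   (double negation)
⇔ (r AND (NOT t OR NOT q) AND NOT t) OR q   (double negation)
⇔ (r OR q) AND (NOT t OR NOT q OR q) AND (NOT t OR q)   (distribute OR over AND)
⇔ (r OR q) AND (NOT t OR q)   (simplify)

(r OR q) AND (NOT t OR q)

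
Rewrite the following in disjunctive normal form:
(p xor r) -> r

(p xor r) -> r
≡ ~(p xor r) | r   [eliminate ->]
≡ ~((p & ~r) | (~p & r)) | r   [expand xor]
≡ (~(p & ~r) & ~(~p & r)) | r   [De Morgan]
≡ ((~p | ~~r) & ~(~p & r)) | r   [De Morgan]
≡ ((~p | r) & ~(~p & r)) | r   [double negation]
≡ ((~p | r) & (~~p | ~r)) | r   [De Morgan]
≡ ((~p | r) & (p | ~r)) | r   [double negation]
≡ (~p & p) | (~p & ~r) | (r & p) | (r & ~r) | r   [distribute & over |]
≡ (~p & ~r) | r   [simplify]

(~p & ~r) | r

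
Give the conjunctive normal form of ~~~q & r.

~q & r

~~~q & r
≡ ~q & r   [double negation]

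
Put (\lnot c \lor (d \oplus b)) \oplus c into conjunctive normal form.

(\lnot d \lor b \lor \lnot c) \land (\lnot b \lor d \lor \lnot c)

(\lnot c \lor (d \oplus b)) \oplus c
≡ (\lnot c \lor (d \oplus b) \lor c) \land \lnot ((\lnot c \lor (d \oplus b)) \land c)
≡ (\lnot c \lor ((d \lor b) \land \lnot (d \land b)) \lor c) \land \lnot ((\lnot c \lor (d \oplus b)) \land c)
≡ (\lnot c \lor ((d \lor b) \land \lnot (d \land b)) \lor c) \land \lnot ((\lnot c \lor ((d \lor b) \land \lnot (d \land b))) \land c)
≡ (\lnot c \lor ((d \lor b) \land (\lnot d \lor \lnot b)) \lor c) \land \lnot ((\lnot c \lor ((d \lor b) \land \lnot (d \land b))) \land c)
≡ (\lnot c \lor ((d \lor b) \land (\lnot d \lor \lnot b)) \lor c) \land (\lnot (\lnot c \lor ((d \lor b) \land \lnot (d \land b))) \lor \lnot c)
≡ (\lnot c \lor ((d \lor b) \land (\lnot d \lor \lnot b)) \lor c) \land ((\lnot \lnot c \land \lnot ((d \lor b) \land \lnot (d \land b))) \lor \lnot c)
≡ (\lnot c \lor ((d \lor b) \land (\lnot d \lor \lnot b)) \lor c) \land ((c \land \lnot ((d \lor b) \land \lnot (d \land b))) \lor \lnot c)
≡ (\lnot c \lor ((d \lor b) \land (\lnot d \lor \lnot b)) \lor c) \land ((c \land (\lnot (d \lor b) \lor \lnot \lnot (d \land b))) \lor \lnot c)
≡ (\lnot c \lor ((d \lor b) \land (\lnot d \lor \lnot b)) \lor c) \land ((c \land ((\lnot d \land \lnot b) \lor \lnot \lnot (d \land b))) \lor \lnot c)
≡ (\lnot c \lor ((d \lor b) \land (\lnot d \lor \lnot b)) \lor c) \land ((c \land ((\lnot d \land \lnot b) \lor (d \land b))) \lor \lnot c)
≡ (\lnot c \lor d \lor b \lor c) \land (\lnot c \lor \lnot d \lor \lnot b \lor c) \land (c \lor \lnot c) \land (\lnot d \lor d \lor \lnot c) \land (\lnot d \lor b \lor \lnot c) \land (\lnot b \lor d \lor \lnot c) \land (\lnot b \lor b \lor \lnot c)
≡ (\lnot d \lor b \lor \lnot c) \land (\lnot b \lor d \lor \lnot c)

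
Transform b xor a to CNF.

b xor a
⇔ (b | a) & ~(b & a)   (expand xor)
⇔ (b | a) & (~b | ~a)   (De Morgan)

(b | a) & (~b | ~a)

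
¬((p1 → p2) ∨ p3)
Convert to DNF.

p1 ∧ ¬p2 ∧ ¬p3

¬((p1 → p2) ∨ p3)
⇔ ¬(¬p1 ∨ p2 ∨ p3)
⇔ ¬¬p1 ∧ ¬p2 ∧ ¬p3
⇔ p1 ∧ ¬p2 ∧ ¬p3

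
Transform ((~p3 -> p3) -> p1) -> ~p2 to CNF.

((~p3 -> p3) -> p1) -> ~p2
≡ ~((~p3 -> p3) -> p1) | ~p2
≡ ~(~(~p3 -> p3) | p1) | ~p2
≡ ~(~(~~p3 | p3) | p1) | ~p2
≡ (~~(~~p3 | p3) & ~p1) | ~p2
≡ ((~~p3 | p3) & ~p1) | ~p2
≡ ((p3 | p3) & ~p1) | ~p2
≡ (p3 | p3 | ~p2) & (~p1 | ~p2)
≡ (p3 | ~p2) & (~p1 | ~p2)

(p3 | ~p2) & (~p1 | ~p2)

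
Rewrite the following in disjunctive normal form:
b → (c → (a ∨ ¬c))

b → (c → (a ∨ ¬c))
≡ ¬b ∨ (c → (a ∨ ¬c))   [eliminate →]
≡ ¬b ∨ ¬c ∨ a ∨ ¬c   [eliminate →]
≡ ¬b ∨ ¬c ∨ a   [simplify]

¬b ∨ ¬c ∨ a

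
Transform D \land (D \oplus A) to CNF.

D \land (D \oplus A)
= D \land (D \lor A) \land \lnot (D \land A)   (expand \oplus)
= D \land (D \lor A) \land (\lnot D \lor \lnot A)   (De Morgan)
= D \land (\lnot D \lor \lnot A)   (simplify)

D \land (\lnot D \lor \lnot A)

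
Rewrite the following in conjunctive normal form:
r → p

¬r ∨ p

r → p
≡ ¬r ∨ p   [eliminate →]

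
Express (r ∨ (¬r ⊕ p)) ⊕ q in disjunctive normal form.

(r ∨ (¬r ⊕ p)) ⊕ q
= (r ∨ (¬r ⊕ p)) ∧ ¬q ∨ ¬(r ∨ (¬r ⊕ p)) ∧ q   [expand ⊕]
= (r ∨ ¬r ∧ ¬p ∨ ¬¬r ∧ p) ∧ ¬q ∨ ¬(r ∨ (¬r ⊕ p)) ∧ q   [expand ⊕]
= (r ∨ ¬r ∧ ¬p ∨ ¬¬r ∧ p) ∧ ¬q ∨ ¬(r ∨ ¬r ∧ ¬p ∨ ¬¬r ∧ p) ∧ q   [expand ⊕]
= (r ∨ ¬r ∧ ¬p ∨ r ∧ p) ∧ ¬q ∨ ¬(r ∨ ¬r ∧ ¬p ∨ ¬¬r ∧ p) ∧ q   [double negation]
= (r ∨ ¬r ∧ ¬p ∨ r ∧ p) ∧ ¬q ∨ ¬r ∧ ¬(¬r ∧ ¬p) ∧ ¬(¬¬r ∧ p) ∧ q   [De Morgan]
= (r ∨ ¬r ∧ ¬p ∨ r ∧ p) ∧ ¬q ∨ ¬r ∧ (¬¬r ∨ ¬¬p) ∧ ¬(¬¬r ∧ p) ∧ q   [De Morgan]
= (r ∨ ¬r ∧ ¬p ∨ r ∧ p) ∧ ¬q ∨ ¬r ∧ (r ∨ ¬¬p) ∧ ¬(¬¬r ∧ p) ∧ q   [double negation]
= (r ∨ ¬r ∧ ¬p ∨ r ∧ p) ∧ ¬q ∨ ¬r ∧ (r ∨ p) ∧ ¬(¬¬r ∧ p) ∧ q   [double negation]
= (r ∨ ¬r ∧ ¬p ∨ r ∧ p) ∧ ¬q ∨ ¬r ∧ (r ∨ p) ∧ (¬¬¬r ∨ ¬p) ∧ q   [De Morgan]
= (r ∨ ¬r ∧ ¬p ∨ r ∧ p) ∧ ¬q ∨ ¬r ∧ (r ∨ p) ∧ (¬r ∨ ¬p) ∧ q   [double negation]
= r ∧ ¬q ∨ ¬r ∧ ¬p ∧ ¬q ∨ r ∧ p ∧ ¬q ∨ ¬r ∧ r ∧ ¬r ∧ q ∨ ¬r ∧ r ∧ ¬p ∧ q ∨ ¬r ∧ p ∧ ¬r ∧ q ∨ ¬r ∧ p ∧ ¬p ∧ q   [distribute ∧ over ∨]
= r ∧ ¬q ∨ ¬r ∧ ¬p ∧ ¬q ∨ ¬r ∧ p ∧ q   [simplify]

r ∧ ¬q ∨ ¬r ∧ ¬p ∧ ¬q ∨ ¬r ∧ p ∧ q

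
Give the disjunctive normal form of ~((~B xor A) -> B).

~((~B xor A) -> B)
≡ ~(~(~B xor A) | B)   [eliminate ->]
≡ ~(~((~B & ~A) | (~~B & A)) | B)   [expand xor]
≡ ~~((~B & ~A) | (~~B & A)) & ~B   [De Morgan]
≡ ((~B & ~A) | (~~B & A)) & ~B   [double negation]
≡ ((~B & ~A) | (B & A)) & ~B   [double negation]
≡ (~B & ~A & ~B) | (B & A & ~B)   [distribute & over |]
≡ ~B & ~A   [simplify]

~B & ~A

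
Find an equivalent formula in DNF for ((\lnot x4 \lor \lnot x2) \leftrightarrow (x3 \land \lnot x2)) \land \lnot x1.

(x4 \land x2 \land \lnot x1) \lor (x3 \land \lnot x2 \land \lnot x1)

((\lnot x4 \lor \lnot x2) \leftrightarrow (x3 \land \lnot x2)) \land \lnot x1
≡ ((\lnot x4 \lor \lnot x2) \to (x3 \land \lnot x2)) \land ((x3 \land \lnot x2) \to (\lnot x4 \lor \lnot x2)) \land \lnot x1
≡ (\lnot (\lnot x4 \lor \lnot x2) \lor (x3 \land \lnot x2)) \land ((x3 \land \lnot x2) \to (\lnot x4 \lor \lnot x2)) \land \lnot x1
≡ (\lnot (\lnot x4 \lor \lnot x2) \lor (x3 \land \lnot x2)) \land (\lnot (x3 \land \lnot x2) \lor \lnot x4 \lor \lnot x2) \land \lnot x1
≡ ((\lnot \lnot x4 \land \lnot \lnot x2) \lor (x3 \land \lnot x2)) \land (\lnot (x3 \land \lnot x2) \lor \lnot x4 \lor \lnot x2) \land \lnot x1
≡ ((x4 \land \lnot \lnot x2) \lor (x3 \land \lnot x2)) \land (\lnot (x3 \land \lnot x2) \lor \lnot x4 \lor \lnot x2) \land \lnot x1
≡ ((x4 \land x2) \lor (x3 \land \lnot x2)) \land (\lnot (x3 \land \lnot x2) \lor \lnot x4 \lor \lnot x2) \land \lnot x1
≡ ((x4 \land x2) \lor (x3 \land \lnot x2)) \land (\lnot x3 \lor \lnot \lnot x2 \lor \lnot x4 \lor \lnot x2) \land \lnot x1
≡ ((x4 \land x2) \lor (x3 \land \lnot x2)) \land (\lnot x3 \lor x2 \lor \lnot x4 \lor \lnot x2) \land \lnot x1
≡ (x4 \land x2 \land \lnot x3 \land \lnot x1) \lor (x4 \land x2 \land x2 \land \lnot x1) \lor (x4 \land x2 \land \lnot x4 \land \lnot x1) \lor (x4 \land x2 \land \lnot x2 \land \lnot x1) \lor (x3 \land \lnot x2 \land \lnot x3 \land \lnot x1) \lor (x3 \land \lnot x2 \land x2 \land \lnot x1) \lor (x3 \land \lnot x2 \land \lnot x4 \land \lnot x1) \lor (x3 \land \lnot x2 \land \lnot x2 \land \lnot x1)
≡ (x4 \land x2 \land \lnot x1) \lor (x3 \land \lnot x2 \land \lnot x1)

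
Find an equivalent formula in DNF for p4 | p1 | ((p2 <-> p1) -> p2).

p4 | p1 | ((p2 <-> p1) -> p2)
≡ p4 | p1 | ~(p2 <-> p1) | p2   (eliminate ->)
≡ p4 | p1 | ~((p2 -> p1) & (p1 -> p2)) | p2   (eliminate <->)
≡ p4 | p1 | ~((~p2 | p1) & (p1 -> p2)) | p2   (eliminate ->)
≡ p4 | p1 | ~((~p2 | p1) & (~p1 | p2)) | p2   (eliminate ->)
≡ p4 | p1 | ~(~p2 | p1) | ~(~p1 | p2) | p2   (De Morgan)
≡ p4 | p1 | (~~p2 & ~p1) | ~(~p1 | p2) | p2   (De Morgan)
≡ p4 | p1 | (p2 & ~p1) | ~(~p1 | p2) | p2   (double negation)
≡ p4 | p1 | (p2 & ~p1) | (~~p1 & ~p2) | p2   (De Morgan)
≡ p4 | p1 | (p2 & ~p1) | (p1 & ~p2) | p2   (double negation)
≡ p4 | p1 | p2   (simplify)

p4 | p1 | p2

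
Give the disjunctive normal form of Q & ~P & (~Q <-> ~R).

Q & ~P & (~Q <-> ~R)
≡ Q & ~P & (~Q -> ~R) & (~R -> ~Q)   (eliminate <->)
≡ Q & ~P & (~~Q | ~R) & (~R -> ~Q)   (eliminate ->)
≡ Q & ~P & (~~Q | ~R) & (~~R | ~Q)   (eliminate ->)
≡ Q & ~P & (Q | ~R) & (~~R | ~Q)   (double negation)
≡ Q & ~P & (Q | ~R) & (R | ~Q)   (double negation)
≡ (Q & ~P & Q & R) | (Q & ~P & Q & ~Q) | (Q & ~P & ~R & R) | (Q & ~P & ~R & ~Q)   (distribute & over |)
≡ Q & ~P & R   (simplify)

Q & ~P & R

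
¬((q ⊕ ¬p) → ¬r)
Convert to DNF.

(q ∧ p ∧ r) ∨ (¬q ∧ ¬p ∧ r)

¬((q ⊕ ¬p) → ¬r)
≡ ¬(¬(q ⊕ ¬p) ∨ ¬r)   [eliminate →]
≡ ¬(¬((q ∧ ¬¬p) ∨ (¬q ∧ ¬p)) ∨ ¬r)   [expand ⊕]
≡ ¬¬((q ∧ ¬¬p) ∨ (¬q ∧ ¬p)) ∧ ¬¬r   [De Morgan]
≡ ((q ∧ ¬¬p) ∨ (¬q ∧ ¬p)) ∧ ¬¬r   [double negation]
≡ ((q ∧ p) ∨ (¬q ∧ ¬p)) ∧ ¬¬r   [double negation]
≡ ((q ∧ p) ∨ (¬q ∧ ¬p)) ∧ r   [double negation]
≡ (q ∧ p ∧ r) ∨ (¬q ∧ ¬p ∧ r)   [distribute ∧ over ∨]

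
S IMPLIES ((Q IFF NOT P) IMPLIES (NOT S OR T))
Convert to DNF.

NOT S OR (Q AND P) OR (NOT P AND NOT Q) OR T

S IMPLIES ((Q IFF NOT P) IMPLIES (NOT S OR T))
≡ NOT S OR ((Q IFF NOT P) IMPLIES (NOT S OR T))   — eliminate IMPLIES
≡ NOT S OR NOT (Q IFF NOT P) OR NOT S OR T   — eliminate IMPLIES
≡ NOT S OR NOT ((Q IMPLIES NOT P) AND (NOT P IMPLIES Q)) OR NOT S OR T   — eliminate IFF
≡ NOT S OR NOT ((NOT Q OR NOT P) AND (NOT P IMPLIES Q)) OR NOT S OR T   — eliminate IMPLIES
≡ NOT S OR NOT ((NOT Q OR NOT P) AND (NOT NOT P OR Q)) OR NOT S OR T   — eliminate IMPLIES
≡ NOT S OR NOT (NOT Q OR NOT P) OR NOT (NOT NOT P OR Q) OR NOT S OR T   — De Morgan
≡ NOT S OR (NOT NOT Q AND NOT NOT P) OR NOT (NOT NOT P OR Q) OR NOT S OR T   — De Morgan
≡ NOT S OR (Q AND NOT NOT P) OR NOT (NOT NOT P OR Q) OR NOT S OR T   — double negation
≡ NOT S OR (Q AND P) OR NOT (NOT NOT P OR Q) OR NOT S OR T   — double negation
≡ NOT S OR (Q AND P) OR (NOT NOT NOT P AND NOT Q) OR NOT S OR T   — De Morgan
≡ NOT S OR (Q AND P) OR (NOT P AND NOT Q) OR NOT S OR T   — double negation
≡ NOT S OR (Q AND P) OR (NOT P AND NOT Q) OR T   — simplify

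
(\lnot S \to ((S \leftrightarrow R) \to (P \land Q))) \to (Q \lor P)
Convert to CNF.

(\lnot S \lor Q \lor P) \land (\lnot R \lor S \lor Q \lor P)

(\lnot S \to ((S \leftrightarrow R) \to (P \land Q))) \to (Q \lor P)
= \lnot (\lnot S \to ((S \leftrightarrow R) \to (P \land Q))) \lor Q \lor P   (eliminate \to)
= \lnot (\lnot \lnot S \lor ((S \leftrightarrow R) \to (P \land Q))) \lor Q \lor P   (eliminate \to)
= \lnot (\lnot \lnot S \lor \lnot (S \leftrightarrow R) \lor (P \land Q)) \lor Q \lor P   (eliminate \to)
= \lnot (\lnot \lnot S \lor \lnot ((S \to R) \land (R \to S)) \lor (P \land Q)) \lor Q \lor P   (eliminate \leftrightarrow)
= \lnot (\lnot \lnot S \lor \lnot ((\lnot S \lor R) \land (R \to S)) \lor (P \land Q)) \lor Q \lor P   (eliminate \to)
= \lnot (\lnot \lnot S \lor \lnot ((\lnot S \lor R) \land (\lnot R \lor S)) \lor (P \land Q)) \lor Q \lor P   (eliminate \to)
= (\lnot \lnot \lnot S \land \lnot \lnot ((\lnot S \lor R) \land (\lnot R \lor S)) \land \lnot (P \land Q)) \lor Q \lor P   (De Morgan)
= (\lnot S \land \lnot \lnot ((\lnot S \lor R) \land (\lnot R \lor S)) \land \lnot (P \land Q)) \lor Q \lor P   (double negation)
= (\lnot S \land (\lnot S \lor R) \land (\lnot R \lor S) \land \lnot (P \land Q)) \lor Q \lor P   (double negation)
= (\lnot S \land (\lnot S \lor R) \land (\lnot R \lor S) \land (\lnot P \lor \lnot Q)) \lor Q \lor P   (De Morgan)
= (\lnot S \lor Q \lor P) \land (\lnot S \lor R \lor Q \lor P) \land (\lnot R \lor S \lor Q \lor P) \land (\lnot P \lor \lnot Q \lor Q \lor P)   (distribute \lor over \land)
= (\lnot S \lor Q \lor P) \land (\lnot R \lor S \lor Q \lor P)   (simplify)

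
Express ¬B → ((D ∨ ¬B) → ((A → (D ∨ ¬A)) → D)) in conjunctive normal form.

B ∨ A ∨ D

¬B → ((D ∨ ¬B) → ((A → (D ∨ ¬A)) → D))
= ¬¬B ∨ ((D ∨ ¬B) → ((A → (D ∨ ¬A)) → D))   [eliminate →]
= ¬¬B ∨ ¬(D ∨ ¬B) ∨ ((A → (D ∨ ¬A)) → D)   [eliminate →]
= ¬¬B ∨ ¬(D ∨ ¬B) ∨ ¬(A → (D ∨ ¬A)) ∨ D   [eliminate →]
= ¬¬B ∨ ¬(D ∨ ¬B) ∨ ¬(¬A ∨ D ∨ ¬A) ∨ D   [eliminate →]
= B ∨ ¬(D ∨ ¬B) ∨ ¬(¬A ∨ D ∨ ¬A) ∨ D   [double negation]
= B ∨ (¬D ∧ ¬¬B) ∨ ¬(¬A ∨ D ∨ ¬A) ∨ D   [De Morgan]
= B ∨ (¬D ∧ B) ∨ ¬(¬A ∨ D ∨ ¬A) ∨ D   [double negation]
= B ∨ (¬D ∧ B) ∨ (¬¬A ∧ ¬D ∧ ¬¬A) ∨ D   [De Morgan]
= B ∨ (¬D ∧ B) ∨ (A ∧ ¬D ∧ ¬¬A) ∨ D   [double negation]
= B ∨ (¬D ∧ B) ∨ (A ∧ ¬D ∧ A) ∨ D   [double negation]
= (B ∨ ¬D ∨ A ∨ D) ∧ (B ∨ ¬D ∨ ¬D ∨ D) ∧ (B ∨ ¬D ∨ A ∨ D) ∧ (B ∨ B ∨ A ∨ D) ∧ (B ∨ B ∨ ¬D ∨ D) ∧ (B ∨ B ∨ A ∨ D)   [distribute ∨ over ∧]
= B ∨ A ∨ D   [simplify]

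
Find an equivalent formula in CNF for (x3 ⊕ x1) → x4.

(¬x3 ∨ x1 ∨ x4) ∧ (¬x1 ∨ x3 ∨ x4)

(x3 ⊕ x1) → x4
⇔ ¬(x3 ⊕ x1) ∨ x4
⇔ ¬((x3 ∨ x1) ∧ ¬(x3 ∧ x1)) ∨ x4
⇔ ¬(x3 ∨ x1) ∨ ¬¬(x3 ∧ x1) ∨ x4
⇔ (¬x3 ∧ ¬x1) ∨ ¬¬(x3 ∧ x1) ∨ x4
⇔ (¬x3 ∧ ¬x1) ∨ (x3 ∧ x1) ∨ x4
⇔ (¬x3 ∨ x3 ∨ x4) ∧ (¬x3 ∨ x1 ∨ x4) ∧ (¬x1 ∨ x3 ∨ x4) ∧ (¬x1 ∨ x1 ∨ x4)
⇔ (¬x3 ∨ x1 ∨ x4) ∧ (¬x1 ∨ x3 ∨ x4)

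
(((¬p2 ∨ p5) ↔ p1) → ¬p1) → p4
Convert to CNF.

(((¬p2 ∨ p5) ↔ p1) → ¬p1) → p4
≡ ¬(((¬p2 ∨ p5) ↔ p1) → ¬p1) ∨ p4   (eliminate →)
≡ ¬(¬((¬p2 ∨ p5) ↔ p1) ∨ ¬p1) ∨ p4   (eliminate →)
≡ ¬(¬(((¬p2 ∨ p5) → p1) ∧ (p1 → (¬p2 ∨ p5))) ∨ ¬p1) ∨ p4   (eliminate ↔)
≡ ¬(¬((¬(¬p2 ∨ p5) ∨ p1) ∧ (p1 → (¬p2 ∨ p5))) ∨ ¬p1) ∨ p4   (eliminate →)
≡ ¬(¬((¬(¬p2 ∨ p5) ∨ p1) ∧ (¬p1 ∨ ¬p2 ∨ p5)) ∨ ¬p1) ∨ p4   (eliminate →)
≡ (¬¬((¬(¬p2 ∨ p5) ∨ p1) ∧ (¬p1 ∨ ¬p2 ∨ p5)) ∧ ¬¬p1) ∨ p4   (De Morgan)
≡ ((¬(¬p2 ∨ p5) ∨ p1) ∧ (¬p1 ∨ ¬p2 ∨ p5) ∧ ¬¬p1) ∨ p4   (double negation)
≡ (((¬¬p2 ∧ ¬p5) ∨ p1) ∧ (¬p1 ∨ ¬p2 ∨ p5) ∧ ¬¬p1) ∨ p4   (De Morgan)
≡ (((p2 ∧ ¬p5) ∨ p1) ∧ (¬p1 ∨ ¬p2 ∨ p5) ∧ ¬¬p1) ∨ p4   (double negation)
≡ (((p2 ∧ ¬p5) ∨ p1) ∧ (¬p1 ∨ ¬p2 ∨ p5) ∧ p1) ∨ p4   (double negation)
≡ (p2 ∨ p1 ∨ p4) ∧ (¬p5 ∨ p1 ∨ p4) ∧ (¬p1 ∨ ¬p2 ∨ p5 ∨ p4) ∧ (p1 ∨ p4)   (distribute ∨ over ∧)
≡ (¬p1 ∨ ¬p2 ∨ p5 ∨ p4) ∧ (p1 ∨ p4)   (simplify)

(¬p1 ∨ ¬p2 ∨ p5 ∨ p4) ∧ (p1 ∨ p4)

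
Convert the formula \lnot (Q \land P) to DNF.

\lnot Q \lor \lnot P

\lnot (Q \land P)
= \lnot Q \lor \lnot P   — De Morgan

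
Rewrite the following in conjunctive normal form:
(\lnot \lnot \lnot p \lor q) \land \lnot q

(\lnot \lnot \lnot p \lor q) \land \lnot q
⇔ (\lnot p \lor q) \land \lnot q   [double negation]

(\lnot p \lor q) \land \lnot q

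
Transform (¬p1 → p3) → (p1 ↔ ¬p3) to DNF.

(¬p1 → p3) → (p1 ↔ ¬p3)
≡ ¬(¬p1 → p3) ∨ (p1 ↔ ¬p3)   — eliminate →
≡ ¬(¬¬p1 ∨ p3) ∨ (p1 ↔ ¬p3)   — eliminate →
≡ ¬(¬¬p1 ∨ p3) ∨ ((p1 → ¬p3) ∧ (¬p3 → p1))   — eliminate ↔
≡ ¬(¬¬p1 ∨ p3) ∨ ((¬p1 ∨ ¬p3) ∧ (¬p3 → p1))   — eliminate →
≡ ¬(¬¬p1 ∨ p3) ∨ ((¬p1 ∨ ¬p3) ∧ (¬¬p3 ∨ p1))   — eliminate →
≡ (¬¬¬p1 ∧ ¬p3) ∨ ((¬p1 ∨ ¬p3) ∧ (¬¬p3 ∨ p1))   — De Morgan
≡ (¬p1 ∧ ¬p3) ∨ ((¬p1 ∨ ¬p3) ∧ (¬¬p3 ∨ p1))   — double negation
≡ (¬p1 ∧ ¬p3) ∨ ((¬p1 ∨ ¬p3) ∧ (p3 ∨ p1))   — double negation
≡ (¬p1 ∧ ¬p3) ∨ (¬p1 ∧ p3) ∨ (¬p1 ∧ p1) ∨ (¬p3 ∧ p3) ∨ (¬p3 ∧ p1)   — distribute ∧ over ∨
≡ (¬p1 ∧ ¬p3) ∨ (¬p1 ∧ p3) ∨ (¬p3 ∧ p1)   — simplify

(¬p1 ∧ ¬p3) ∨ (¬p1 ∧ p3) ∨ (¬p3 ∧ p1)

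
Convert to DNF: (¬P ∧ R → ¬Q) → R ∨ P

R ∨ P

(¬P ∧ R → ¬Q) → R ∨ P
≡ ¬(¬P ∧ R → ¬Q) ∨ R ∨ P   [eliminate →]
≡ ¬(¬(¬P ∧ R) ∨ ¬Q) ∨ R ∨ P   [eliminate →]
≡ ¬¬(¬P ∧ R) ∧ ¬¬Q ∨ R ∨ P   [De Morgan]
≡ ¬P ∧ R ∧ ¬¬Q ∨ R ∨ P   [double negation]
≡ ¬P ∧ R ∧ Q ∨ R ∨ P   [double negation]
≡ R ∨ P   [simplify]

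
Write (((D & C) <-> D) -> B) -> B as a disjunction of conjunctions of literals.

(((D & C) <-> D) -> B) -> B
= ~(((D & C) <-> D) -> B) | B   [eliminate ->]
= ~(~((D & C) <-> D) | B) | B   [eliminate ->]
= ~(~(((D & C) -> D) & (D -> (D & C))) | B) | B   [eliminate <->]
= ~(~((~(D & C) | D) & (D -> (D & C))) | B) | B   [eliminate ->]
= ~(~((~(D & C) | D) & (~D | (D & C))) | B) | B   [eliminate ->]
= (~~((~(D & C) | D) & (~D | (D & C))) & ~B) | B   [De Morgan]
= ((~(D & C) | D) & (~D | (D & C)) & ~B) | B   [double negation]
= ((~D | ~C | D) & (~D | (D & C)) & ~B) | B   [De Morgan]
= (~D & ~D & ~B) | (~D & D & C & ~B) | (~C & ~D & ~B) | (~C & D & C & ~B) | (D & ~D & ~B) | (D & D & C & ~B) | B   [distribute & over |]
= (~D & ~B) | (D & C & ~B) | B   [simplify]

(~D & ~B) | (D & C & ~B) | B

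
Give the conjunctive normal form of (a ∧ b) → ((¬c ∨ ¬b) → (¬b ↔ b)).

(a ∧ b) → ((¬c ∨ ¬b) → (¬b ↔ b))
≡ ¬(a ∧ b) ∨ ((¬c ∨ ¬b) → (¬b ↔ b))   (eliminate →)
≡ ¬(a ∧ b) ∨ ¬(¬c ∨ ¬b) ∨ (¬b ↔ b)   (eliminate →)
≡ ¬(a ∧ b) ∨ ¬(¬c ∨ ¬b) ∨ ((¬b → b) ∧ (b → ¬b))   (eliminate ↔)
≡ ¬(a ∧ b) ∨ ¬(¬c ∨ ¬b) ∨ ((¬¬b ∨ b) ∧ (b → ¬b))   (eliminate →)
≡ ¬(a ∧ b) ∨ ¬(¬c ∨ ¬b) ∨ ((¬¬b ∨ b) ∧ (¬b ∨ ¬b))   (eliminate →)
≡ ¬a ∨ ¬b ∨ ¬(¬c ∨ ¬b) ∨ ((¬¬b ∨ b) ∧ (¬b ∨ ¬b))   (De Morgan)
≡ ¬a ∨ ¬b ∨ (¬¬c ∧ ¬¬b) ∨ ((¬¬b ∨ b) ∧ (¬b ∨ ¬b))   (De Morgan)
≡ ¬a ∨ ¬b ∨ (c ∧ ¬¬b) ∨ ((¬¬b ∨ b) ∧ (¬b ∨ ¬b))   (double negation)
≡ ¬a ∨ ¬b ∨ (c ∧ b) ∨ ((¬¬b ∨ b) ∧ (¬b ∨ ¬b))   (double negation)
≡ ¬a ∨ ¬b ∨ (c ∧ b) ∨ ((b ∨ b) ∧ (¬b ∨ ¬b))   (double negation)
≡ (¬a ∨ ¬b ∨ c ∨ b ∨ b) ∧ (¬a ∨ ¬b ∨ c ∨ ¬b ∨ ¬b) ∧ (¬a ∨ ¬b ∨ b ∨ b ∨ b) ∧ (¬a ∨ ¬b ∨ b ∨ ¬b ∨ ¬b)   (distribute ∨ over ∧)
≡ ¬a ∨ ¬b ∨ c   (simplify)

¬a ∨ ¬b ∨ c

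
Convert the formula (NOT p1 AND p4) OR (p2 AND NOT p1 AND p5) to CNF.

(NOT p1 AND p4) OR (p2 AND NOT p1 AND p5)
= (NOT p1 OR p2) AND (NOT p1 OR NOT p1) AND (NOT p1 OR p5) AND (p4 OR p2) AND (p4 OR NOT p1) AND (p4 OR p5)   [distribute OR over AND]
= NOT p1 AND (p4 OR p2) AND (p4 OR p5)   [simplify]

NOT p1 AND (p4 OR p2) AND (p4 OR p5)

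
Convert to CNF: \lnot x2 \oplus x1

\lnot x2 \oplus x1
≡ (\lnot x2 \lor x1) \land \lnot (\lnot x2 \land x1)   [expand \oplus]
≡ (\lnot x2 \lor x1) \land (\lnot \lnot x2 \lor \lnot x1)   [De Morgan]
≡ (\lnot x2 \lor x1) \land (x2 \lor \lnot x1)   [double negation]

(\lnot x2 \lor x1) \land (x2 \lor \lnot x1)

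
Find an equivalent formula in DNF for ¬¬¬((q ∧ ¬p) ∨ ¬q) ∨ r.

¬¬¬((q ∧ ¬p) ∨ ¬q) ∨ r
⇔ ¬((q ∧ ¬p) ∨ ¬q) ∨ r   [double negation]
⇔ (¬(q ∧ ¬p) ∧ ¬¬q) ∨ r   [De Morgan]
⇔ ((¬q ∨ ¬¬p) ∧ ¬¬q) ∨ r   [De Morgan]
⇔ ((¬q ∨ p) ∧ ¬¬q) ∨ r   [double negation]
⇔ ((¬q ∨ p) ∧ q) ∨ r   [double negation]
⇔ (¬q ∧ q) ∨ (p ∧ q) ∨ r   [distribute ∧ over ∨]
⇔ (p ∧ q) ∨ r   [simplify]

(p ∧ q) ∨ r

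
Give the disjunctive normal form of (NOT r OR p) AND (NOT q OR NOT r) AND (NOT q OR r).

(NOT r AND NOT q) OR (p AND NOT q)

(NOT r OR p) AND (NOT q OR NOT r) AND (NOT q OR r)
≡ (NOT r AND NOT q AND NOT q) OR (NOT r AND NOT q AND r) OR (NOT r AND NOT r AND NOT q) OR (NOT r AND NOT r AND r) OR (p AND NOT q AND NOT q) OR (p AND NOT q AND r) OR (p AND NOT r AND NOT q) OR (p AND NOT r AND r)   [distribute AND over OR]
≡ (NOT r AND NOT q) OR (p AND NOT q)   [simplify]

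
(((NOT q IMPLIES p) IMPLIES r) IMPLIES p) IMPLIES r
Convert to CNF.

(((NOT q IMPLIES p) IMPLIES r) IMPLIES p) IMPLIES r
⇔ NOT (((NOT q IMPLIES p) IMPLIES r) IMPLIES p) OR r   [eliminate IMPLIES]
⇔ NOT (NOT ((NOT q IMPLIES p) IMPLIES r) OR p) OR r   [eliminate IMPLIES]
⇔ NOT (NOT (NOT (NOT q IMPLIES p) OR r) OR p) OR r   [eliminate IMPLIES]
⇔ NOT (NOT (NOT (NOT NOT q OR p) OR r) OR p) OR r   [eliminate IMPLIES]
⇔ (NOT NOT (NOT (NOT NOT q OR p) OR r) AND NOT p) OR r   [De Morgan]
⇔ ((NOT (NOT NOT q OR p) OR r) AND NOT p) OR r   [double negation]
⇔ (((NOT NOT NOT q AND NOT p) OR r) AND NOT p) OR r   [De Morgan]
⇔ (((NOT q AND NOT p) OR r) AND NOT p) OR r   [double negation]
⇔ (NOT q OR r OR r) AND (NOT p OR r OR r) AND (NOT p OR r)   [distribute OR over AND]
⇔ (NOT q OR r) AND (NOT p OR r)   [simplify]

(NOT q OR r) AND (NOT p OR r)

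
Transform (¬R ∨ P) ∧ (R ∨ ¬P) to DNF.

(¬R ∧ ¬P) ∨ (P ∧ R)

(¬R ∨ P) ∧ (R ∨ ¬P)
≡ (¬R ∧ R) ∨ (¬R ∧ ¬P) ∨ (P ∧ R) ∨ (P ∧ ¬P)   [distribute ∧ over ∨]
≡ (¬R ∧ ¬P) ∨ (P ∧ R)   [simplify]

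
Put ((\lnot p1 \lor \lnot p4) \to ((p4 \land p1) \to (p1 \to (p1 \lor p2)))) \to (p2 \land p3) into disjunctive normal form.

((\lnot p1 \lor \lnot p4) \to ((p4 \land p1) \to (p1 \to (p1 \lor p2)))) \to (p2 \land p3)
= \lnot ((\lnot p1 \lor \lnot p4) \to ((p4 \land p1) \to (p1 \to (p1 \lor p2)))) \lor (p2 \land p3)   [eliminate \to]
= \lnot (\lnot (\lnot p1 \lor \lnot p4) \lor ((p4 \land p1) \to (p1 \to (p1 \lor p2)))) \lor (p2 \land p3)   [eliminate \to]
= \lnot (\lnot (\lnot p1 \lor \lnot p4) \lor \lnot (p4 \land p1) \lor (p1 \to (p1 \lor p2))) \lor (p2 \land p3)   [eliminate \to]
= \lnot (\lnot (\lnot p1 \lor \lnot p4) \lor \lnot (p4 \land p1) \lor \lnot p1 \lor p1 \lor p2) \lor (p2 \land p3)   [eliminate \to]
= (\lnot \lnot (\lnot p1 \lor \lnot p4) \land \lnot \lnot (p4 \land p1) \land \lnot \lnot p1 \land \lnot p1 \land \lnot p2) \lor (p2 \land p3)   [De Morgan]
= ((\lnot p1 \lor \lnot p4) \land \lnot \lnot (p4 \land p1) \land \lnot \lnot p1 \land \lnot p1 \land \lnot p2) \lor (p2 \land p3)   [double negation]
= ((\lnot p1 \lor \lnot p4) \land p4 \land p1 \land \lnot \lnot p1 \land \lnot p1 \land \lnot p2) \lor (p2 \land p3)   [double negation]
= ((\lnot p1 \lor \lnot p4) \land p4 \land p1 \land p1 \land \lnot p1 \land \lnot p2) \lor (p2 \land p3)   [double negation]
= (\lnot p1 \land p4 \land p1 \land p1 \land \lnot p1 \land \lnot p2) \lor (\lnot p4 \land p4 \land p1 \land p1 \land \lnot p1 \land \lnot p2) \lor (p2 \land p3)   [distribute \land over \lor]
= p2 \land p3   [simplify]

p2 \land p3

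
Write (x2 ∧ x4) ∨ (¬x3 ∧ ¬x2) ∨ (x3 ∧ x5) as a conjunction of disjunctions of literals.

(x2 ∨ ¬x3 ∨ x5) ∧ (x4 ∨ ¬x3 ∨ x5) ∧ (x4 ∨ ¬x2 ∨ x3) ∧ (x4 ∨ ¬x2 ∨ x5)

(x2 ∧ x4) ∨ (¬x3 ∧ ¬x2) ∨ (x3 ∧ x5)
≡ (x2 ∨ ¬x3 ∨ x3) ∧ (x2 ∨ ¬x3 ∨ x5) ∧ (x2 ∨ ¬x2 ∨ x3) ∧ (x2 ∨ ¬x2 ∨ x5) ∧ (x4 ∨ ¬x3 ∨ x3) ∧ (x4 ∨ ¬x3 ∨ x5) ∧ (x4 ∨ ¬x2 ∨ x3) ∧ (x4 ∨ ¬x2 ∨ x5)   (distribute ∨ over ∧)
≡ (x2 ∨ ¬x3 ∨ x5) ∧ (x4 ∨ ¬x3 ∨ x5) ∧ (x4 ∨ ¬x2 ∨ x3) ∧ (x4 ∨ ¬x2 ∨ x5)   (simplify)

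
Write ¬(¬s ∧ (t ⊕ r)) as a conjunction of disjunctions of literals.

(s ∨ ¬t ∨ r) ∧ (s ∨ ¬r ∨ t)

¬(¬s ∧ (t ⊕ r))
≡ ¬(¬s ∧ (t ∨ r) ∧ ¬(t ∧ r))   [expand ⊕]
≡ ¬¬s ∨ ¬(t ∨ r) ∨ ¬¬(t ∧ r)   [De Morgan]
≡ s ∨ ¬(t ∨ r) ∨ ¬¬(t ∧ r)   [double negation]
≡ s ∨ (¬t ∧ ¬r) ∨ ¬¬(t ∧ r)   [De Morgan]
≡ s ∨ (¬t ∧ ¬r) ∨ (t ∧ r)   [double negation]
≡ (s ∨ ¬t ∨ t) ∧ (s ∨ ¬t ∨ r) ∧ (s ∨ ¬r ∨ t) ∧ (s ∨ ¬r ∨ r)   [distribute ∨ over ∧]
≡ (s ∨ ¬t ∨ r) ∧ (s ∨ ¬r ∨ t)   [simplify]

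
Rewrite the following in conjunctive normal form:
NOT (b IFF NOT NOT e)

NOT (b IFF NOT NOT e)
≡ NOT ((b IMPLIES NOT NOT e) AND (NOT NOT e IMPLIES b))
≡ NOT ((NOT b OR NOT NOT e) AND (NOT NOT e IMPLIES b))
≡ NOT ((NOT b OR NOT NOT e) AND (NOT NOT NOT e OR b))
≡ NOT (NOT b OR NOT NOT e) OR NOT (NOT NOT NOT e OR b)
≡ (NOT NOT b AND NOT NOT NOT e) OR NOT (NOT NOT NOT e OR b)
≡ (b AND NOT NOT NOT e) OR NOT (NOT NOT NOT e OR b)
≡ (b AND NOT e) OR NOT (NOT NOT NOT e OR b)
≡ (b AND NOT e) OR (NOT NOT NOT NOT e AND NOT b)
≡ (b AND NOT e) OR (NOT NOT e AND NOT b)
≡ (b AND NOT e) OR (e AND NOT b)
≡ (b OR e) AND (b OR NOT b) AND (NOT e OR e) AND (NOT e OR NOT b)
≡ (b OR e) AND (NOT e OR NOT b)

(b OR e) AND (NOT e OR NOT b)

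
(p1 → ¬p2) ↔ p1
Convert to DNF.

p1 ∧ ¬p2

(p1 → ¬p2) ↔ p1
= ((p1 → ¬p2) → p1) ∧ (p1 → (p1 → ¬p2))   [eliminate ↔]
= (¬(p1 → ¬p2) ∨ p1) ∧ (p1 → (p1 → ¬p2))   [eliminate →]
= (¬(¬p1 ∨ ¬p2) ∨ p1) ∧ (p1 → (p1 → ¬p2))   [eliminate →]
= (¬(¬p1 ∨ ¬p2) ∨ p1) ∧ (¬p1 ∨ (p1 → ¬p2))   [eliminate →]
= (¬(¬p1 ∨ ¬p2) ∨ p1) ∧ (¬p1 ∨ ¬p1 ∨ ¬p2)   [eliminate →]
= ((¬¬p1 ∧ ¬¬p2) ∨ p1) ∧ (¬p1 ∨ ¬p1 ∨ ¬p2)   [De Morgan]
= ((p1 ∧ ¬¬p2) ∨ p1) ∧ (¬p1 ∨ ¬p1 ∨ ¬p2)   [double negation]
= ((p1 ∧ p2) ∨ p1) ∧ (¬p1 ∨ ¬p1 ∨ ¬p2)   [double negation]
= (p1 ∧ p2 ∧ ¬p1) ∨ (p1 ∧ p2 ∧ ¬p1) ∨ (p1 ∧ p2 ∧ ¬p2) ∨ (p1 ∧ ¬p1) ∨ (p1 ∧ ¬p1) ∨ (p1 ∧ ¬p2)   [distribute ∧ over ∨]
= p1 ∧ ¬p2   [simplify]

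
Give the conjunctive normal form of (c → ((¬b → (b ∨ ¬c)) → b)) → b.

(c ∨ b) ∧ (b ∨ ¬c)

(c → ((¬b → (b ∨ ¬c)) → b)) → b
≡ ¬(c → ((¬b → (b ∨ ¬c)) → b)) ∨ b   — eliminate →
≡ ¬(¬c ∨ ((¬b → (b ∨ ¬c)) → b)) ∨ b   — eliminate →
≡ ¬(¬c ∨ ¬(¬b → (b ∨ ¬c)) ∨ b) ∨ b   — eliminate →
≡ ¬(¬c ∨ ¬(¬¬b ∨ b ∨ ¬c) ∨ b) ∨ b   — eliminate →
≡ (¬¬c ∧ ¬¬(¬¬b ∨ b ∨ ¬c) ∧ ¬b) ∨ b   — De Morgan
≡ (c ∧ ¬¬(¬¬b ∨ b ∨ ¬c) ∧ ¬b) ∨ b   — double negation
≡ (c ∧ (¬¬b ∨ b ∨ ¬c) ∧ ¬b) ∨ b   — double negation
≡ (c ∧ (b ∨ b ∨ ¬c) ∧ ¬b) ∨ b   — double negation
≡ (c ∨ b) ∧ (b ∨ b ∨ ¬c ∨ b) ∧ (¬b ∨ b)   — distribute ∨ over ∧
≡ (c ∨ b) ∧ (b ∨ ¬c)   — simplify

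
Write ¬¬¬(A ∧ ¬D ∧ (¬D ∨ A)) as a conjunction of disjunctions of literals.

¬A ∨ D

¬¬¬(A ∧ ¬D ∧ (¬D ∨ A))
= ¬(A ∧ ¬D ∧ (¬D ∨ A))   [double negation]
= ¬A ∨ ¬¬D ∨ ¬(¬D ∨ A)   [De Morgan]
= ¬A ∨ D ∨ ¬(¬D ∨ A)   [double negation]
= ¬A ∨ D ∨ (¬¬D ∧ ¬A)   [De Morgan]
= ¬A ∨ D ∨ (D ∧ ¬A)   [double negation]
= (¬A ∨ D ∨ D) ∧ (¬A ∨ D ∨ ¬A)   [distribute ∨ over ∧]
= ¬A ∨ D   [simplify]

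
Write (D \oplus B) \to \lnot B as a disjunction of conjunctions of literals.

(D \oplus B) \to \lnot B
≡ \lnot (D \oplus B) \lor \lnot B   (eliminate \to)
≡ \lnot ((D \land \lnot B) \lor (\lnot D \land B)) \lor \lnot B   (expand \oplus)
≡ (\lnot (D \land \lnot B) \land \lnot (\lnot D \land B)) \lor \lnot B   (De Morgan)
≡ ((\lnot D \lor \lnot \lnot B) \land \lnot (\lnot D \land B)) \lor \lnot B   (De Morgan)
≡ ((\lnot D \lor B) \land \lnot (\lnot D \land B)) \lor \lnot B   (double negation)
≡ ((\lnot D \lor B) \land (\lnot \lnot D \lor \lnot B)) \lor \lnot B   (De Morgan)
≡ ((\lnot D \lor B) \land (D \lor \lnot B)) \lor \lnot B   (double negation)
≡ (\lnot D \land D) \lor (\lnot D \land \lnot B) \lor (B \land D) \lor (B \land \lnot B) \lor \lnot B   (distribute \land over \lor)
≡ (B \land D) \lor \lnot B   (simplify)

(B \land D) \lor \lnot B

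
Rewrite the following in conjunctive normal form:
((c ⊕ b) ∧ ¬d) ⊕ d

(c ∨ b ∨ d) ∧ (¬c ∨ ¬b ∨ d)

((c ⊕ b) ∧ ¬d) ⊕ d
≡ (((c ⊕ b) ∧ ¬d) ∨ d) ∧ ¬((c ⊕ b) ∧ ¬d ∧ d)
≡ (((c ∨ b) ∧ ¬(c ∧ b) ∧ ¬d) ∨ d) ∧ ¬((c ⊕ b) ∧ ¬d ∧ d)
≡ (((c ∨ b) ∧ ¬(c ∧ b) ∧ ¬d) ∨ d) ∧ ¬((c ∨ b) ∧ ¬(c ∧ b) ∧ ¬d ∧ d)
≡ (((c ∨ b) ∧ (¬c ∨ ¬b) ∧ ¬d) ∨ d) ∧ ¬((c ∨ b) ∧ ¬(c ∧ b) ∧ ¬d ∧ d)
≡ (((c ∨ b) ∧ (¬c ∨ ¬b) ∧ ¬d) ∨ d) ∧ (¬(c ∨ b) ∨ ¬¬(c ∧ b) ∨ ¬¬d ∨ ¬d)
≡ (((c ∨ b) ∧ (¬c ∨ ¬b) ∧ ¬d) ∨ d) ∧ ((¬c ∧ ¬b) ∨ ¬¬(c ∧ b) ∨ ¬¬d ∨ ¬d)
≡ (((c ∨ b) ∧ (¬c ∨ ¬b) ∧ ¬d) ∨ d) ∧ ((¬c ∧ ¬b) ∨ (c ∧ b) ∨ ¬¬d ∨ ¬d)
≡ (((c ∨ b) ∧ (¬c ∨ ¬b) ∧ ¬d) ∨ d) ∧ ((¬c ∧ ¬b) ∨ (c ∧ b) ∨ d ∨ ¬d)
≡ (c ∨ b ∨ d) ∧ (¬c ∨ ¬b ∨ d) ∧ (¬d ∨ d) ∧ (¬c ∨ c ∨ d ∨ ¬d) ∧ (¬c ∨ b ∨ d ∨ ¬d) ∧ (¬b ∨ c ∨ d ∨ ¬d) ∧ (¬b ∨ b ∨ d ∨ ¬d)
≡ (c ∨ b ∨ d) ∧ (¬c ∨ ¬b ∨ d)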